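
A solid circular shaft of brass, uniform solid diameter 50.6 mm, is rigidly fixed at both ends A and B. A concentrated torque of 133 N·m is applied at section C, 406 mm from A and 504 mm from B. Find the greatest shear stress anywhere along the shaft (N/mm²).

2.90 N/mm²

With uniform GJ and both ends fixed, compatibility θ_AC = θ_CB gives T_A·a = T_B·b, together with T_A + T_B = T₀.
T_A = T₀·b/(a+b) = 133.0·504/910.0 = 73.66 N·m; T_B = 59.34 N·m.
τ in each portion: τ_AC = 2.90×10^6 Pa, τ_CB = 2.33×10^6 Pa; maximum is in AC.
τ_max = T_AC·r/J = 73.66·0.0253/6.44×10^-7 = 2.896×10^6 Pa.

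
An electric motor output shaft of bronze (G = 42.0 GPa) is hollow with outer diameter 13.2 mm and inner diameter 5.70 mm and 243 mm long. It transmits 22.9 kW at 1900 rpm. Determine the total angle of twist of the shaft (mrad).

ω = 2π·1900/60 = 199.0 rad/s, so T = P/ω = 22.9×10³ / 199.0 = 115.1 N·m.
J = π(d_o⁴ − d_i⁴)/32 = π(0.0132⁴ − 0.00570⁴)/32 = 2.877×10^-9 m⁴.
θ = T·L/(G·J) = 115.1 × 0.243 / (42.0×10⁹ × 2.877×10^-9) = 0.2315 rad.

231 mrad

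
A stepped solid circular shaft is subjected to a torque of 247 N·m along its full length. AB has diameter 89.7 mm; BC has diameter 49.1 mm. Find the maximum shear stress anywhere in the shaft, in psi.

Under the same torque, τ_max = 16T/(πd³) is largest where d is smallest — segment BC (d = 49.1 mm).
τ_max = 16·247.0/(π·(0.0491)³) = 1.063×10^7 Pa.

1540 psi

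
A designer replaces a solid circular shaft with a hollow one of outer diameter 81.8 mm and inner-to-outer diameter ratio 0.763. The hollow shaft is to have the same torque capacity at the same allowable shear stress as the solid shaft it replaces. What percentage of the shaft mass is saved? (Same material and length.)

Equal τ_max and T ⇒ the solid shaft needs d_s³ = d_o³(1−k⁴), so d_s = 81.8·(1−0.763⁴)^(1/3) = 71.26 mm.
Area ratio A_h/A_s = d_o²(1−k²)/d_s² = (1−k²)/(1−k⁴)^(2/3) = 0.5506.
Mass saving = 1 − 0.5506 = 44.9 %.

44.9 %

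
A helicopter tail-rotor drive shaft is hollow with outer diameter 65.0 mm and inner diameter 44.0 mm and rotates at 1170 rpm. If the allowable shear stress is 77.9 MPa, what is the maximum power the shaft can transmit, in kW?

407 kW

J = π(d_o⁴ − d_i⁴)/32 = π(0.0650⁴ − 0.0440⁴)/32 = 1.385×10^-6 m⁴.
T_max = τ_allow·J/r = 7.79×10^7 × 1.385×10^-6 / 0.0325 = 3319 N·m.
ω = 2π·1170/60 = 122.5 rad/s, so P_max = T_max·ω = 4.066×10^5 W.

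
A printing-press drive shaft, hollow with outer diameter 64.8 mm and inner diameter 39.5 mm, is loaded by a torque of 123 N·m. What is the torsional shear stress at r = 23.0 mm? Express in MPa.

1.90 MPa

J = π(d_o⁴ − d_i⁴)/32 = π(0.0648⁴ − 0.0395⁴)/32 = 1.492×10^-6 m⁴.
Shear stress varies linearly with radius: τ = T·r/J = 123.0 × 0.0230 / 1.492×10^-6 = 1.896×10^6 Pa.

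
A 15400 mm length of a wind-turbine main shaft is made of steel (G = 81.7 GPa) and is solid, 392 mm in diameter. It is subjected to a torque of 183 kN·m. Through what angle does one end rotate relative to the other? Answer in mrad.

14.9 mrad

J = πd⁴/32 = π(0.392)⁴/32 = 2.318×10^-3 m⁴.
θ = T·L/(G·J) = 183000 × 15.4 / (81.7×10⁹ × 2.318×10^-3) = 0.01488 rad.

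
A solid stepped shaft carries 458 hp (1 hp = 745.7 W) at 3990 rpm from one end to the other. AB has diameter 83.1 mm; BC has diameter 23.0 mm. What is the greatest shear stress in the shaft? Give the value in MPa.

342 MPa

ω = 2π·3990/60 = 417.8 rad/s, so T = P/ω = 458×745.7 / 417.8 = 817.4 N·m.
Under the same torque, τ_max = 16T/(πd³) is largest where d is smallest — segment BC (d = 23.0 mm).
τ_max = 16·817.4/(π·(0.0230)³) = 3.421×10^8 Pa.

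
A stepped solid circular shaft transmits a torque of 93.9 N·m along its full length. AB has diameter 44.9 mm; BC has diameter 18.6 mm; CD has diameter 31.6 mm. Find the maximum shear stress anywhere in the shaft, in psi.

Under the same torque, τ_max = 16T/(πd³) is largest where d is smallest — segment BC (d = 18.6 mm).
τ_max = 16·93.90/(π·(0.0186)³) = 7.432×10^7 Pa.

10800 psi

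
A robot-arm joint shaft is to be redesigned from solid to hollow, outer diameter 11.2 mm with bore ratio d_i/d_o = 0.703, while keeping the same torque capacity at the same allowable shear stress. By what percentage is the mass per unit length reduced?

39.0 %

Equal τ_max and T ⇒ the solid shaft needs d_s³ = d_o³(1−k⁴), so d_s = 11.2·(1−0.703⁴)^(1/3) = 10.20 mm.
Area ratio A_h/A_s = d_o²(1−k²)/d_s² = (1−k²)/(1−k⁴)^(2/3) = 0.6096.
Mass saving = 1 − 0.6096 = 39.0 %.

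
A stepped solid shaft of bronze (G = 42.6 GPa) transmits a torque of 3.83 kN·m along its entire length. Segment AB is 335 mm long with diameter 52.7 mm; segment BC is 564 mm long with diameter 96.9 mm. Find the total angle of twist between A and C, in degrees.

2.61°

J_AB = π(0.0527)⁴/32 = 7.57×10^-7 m⁴; J_BC = π(0.0969)⁴/32 = 8.66×10^-6 m⁴.
θ = (T/G)·Σ L_i/J_i = (3830/42.6×10⁹)·(0.335/7.57×10^-7 + 0.564/8.66×10^-6) = 0.04563 rad.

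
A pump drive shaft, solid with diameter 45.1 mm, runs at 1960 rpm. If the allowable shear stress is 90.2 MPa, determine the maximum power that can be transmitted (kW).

333 kW

J = πd⁴/32 = π(0.0451)⁴/32 = 4.062×10^-7 m⁴.
T_max = τ_allow·J/r = 9.02×10^7 × 4.062×10^-7 / 0.0226 = 1625 N·m.
ω = 2π·1960/60 = 205.3 rad/s, so P_max = T_max·ω = 3.335×10^5 W.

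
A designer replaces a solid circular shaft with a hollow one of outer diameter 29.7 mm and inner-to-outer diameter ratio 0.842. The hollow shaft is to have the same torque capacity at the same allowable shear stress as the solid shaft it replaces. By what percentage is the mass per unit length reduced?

Equal τ_max and T ⇒ the solid shaft needs d_s³ = d_o³(1−k⁴), so d_s = 29.7·(1−0.842⁴)^(1/3) = 23.53 mm.
Area ratio A_h/A_s = d_o²(1−k²)/d_s² = (1−k²)/(1−k⁴)^(2/3) = 0.4636.
Mass saving = 1 − 0.4636 = 53.6 %.

53.6 %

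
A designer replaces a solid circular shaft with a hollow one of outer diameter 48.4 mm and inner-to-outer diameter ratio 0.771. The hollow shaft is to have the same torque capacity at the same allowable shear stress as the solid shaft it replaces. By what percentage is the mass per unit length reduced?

Equal τ_max and T ⇒ the solid shaft needs d_s³ = d_o³(1−k⁴), so d_s = 48.4·(1−0.771⁴)^(1/3) = 41.85 mm.
Area ratio A_h/A_s = d_o²(1−k²)/d_s² = (1−k²)/(1−k⁴)^(2/3) = 0.5423.
Mass saving = 1 − 0.5423 = 45.8 %.

45.8 %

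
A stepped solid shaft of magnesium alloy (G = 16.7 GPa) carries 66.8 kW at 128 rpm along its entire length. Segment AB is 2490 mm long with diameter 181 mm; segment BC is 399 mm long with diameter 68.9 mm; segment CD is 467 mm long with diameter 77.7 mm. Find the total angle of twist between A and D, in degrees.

5.72°

ω = 2π·128/60 = 13.40 rad/s, so T = P/ω = 66.8×10³ / 13.40 = 4984 N·m.
J_AB = π(0.181)⁴/32 = 1.05×10^-4 m⁴; J_BC = π(0.0689)⁴/32 = 2.21×10^-6 m⁴; J_CD = π(0.0777)⁴/32 = 3.58×10^-6 m⁴.
θ = (T/G)·Σ L_i/J_i = (4984/16.7×10⁹)·(2.49/1.05×10^-4 + 0.399/2.21×10^-6 + 0.467/3.58×10^-6) = 0.09981 rad.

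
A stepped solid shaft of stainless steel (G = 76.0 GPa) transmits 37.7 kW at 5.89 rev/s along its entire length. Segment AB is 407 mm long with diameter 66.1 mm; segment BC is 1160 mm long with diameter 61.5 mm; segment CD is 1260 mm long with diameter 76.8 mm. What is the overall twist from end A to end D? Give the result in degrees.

ω = 2π·5.89 = 37.01 rad/s, so T = P/ω = 37.7×10³ / 37.01 = 1019 N·m.
J_AB = π(0.0661)⁴/32 = 1.87×10^-6 m⁴; J_BC = π(0.0615)⁴/32 = 1.40×10^-6 m⁴; J_CD = π(0.0768)⁴/32 = 3.42×10^-6 m⁴.
θ = (T/G)·Σ L_i/J_i = (1019/76.0×10⁹)·(0.407/1.87×10^-6 + 1.16/1.40×10^-6 + 1.26/3.42×10^-6) = 0.01893 rad.

1.08°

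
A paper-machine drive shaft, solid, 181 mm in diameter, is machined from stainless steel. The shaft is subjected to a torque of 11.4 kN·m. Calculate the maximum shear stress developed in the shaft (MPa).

J = πd⁴/32 = π(0.181)⁴/32 = 1.054×10^-4 m⁴.
τ_max = T·r/J = 11400 × 0.0905 / 1.054×10^-4 = 9.791×10^6 Pa.

9.79 MPa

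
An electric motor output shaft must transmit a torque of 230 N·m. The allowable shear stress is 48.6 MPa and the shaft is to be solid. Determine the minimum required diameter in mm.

For a solid shaft τ_max = 16T/(πd³), so d = (16T/(π τ_allow))^(1/3) = (16·230.0/(π·4.86×10^7))^(1/3) = 0.02889 m.

28.9 mm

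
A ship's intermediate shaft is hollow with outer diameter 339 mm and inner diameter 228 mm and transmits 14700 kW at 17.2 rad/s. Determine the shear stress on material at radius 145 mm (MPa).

ω = 17.2 rad/s, so T = P/ω = 14700×10³ / 17.20 = 854700 N·m.
J = π(d_o⁴ − d_i⁴)/32 = π(0.339⁴ − 0.228⁴)/32 = 1.031×10^-3 m⁴.
Shear stress varies linearly with radius: τ = T·r/J = 854700 × 0.145 / 1.031×10^-3 = 1.202×10^8 Pa.

120 MPa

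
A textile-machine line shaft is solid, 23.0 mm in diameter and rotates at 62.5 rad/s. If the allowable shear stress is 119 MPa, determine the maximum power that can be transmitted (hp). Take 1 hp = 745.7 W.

23.8 hp

J = πd⁴/32 = π(0.0230)⁴/32 = 2.747×10^-8 m⁴.
T_max = τ_allow·J/r = 1.19×10^8 × 2.747×10^-8 / 0.0115 = 284.3 N·m.
ω = 62.5 rad/s, so P_max = T_max·ω = 1.777×10^4 W.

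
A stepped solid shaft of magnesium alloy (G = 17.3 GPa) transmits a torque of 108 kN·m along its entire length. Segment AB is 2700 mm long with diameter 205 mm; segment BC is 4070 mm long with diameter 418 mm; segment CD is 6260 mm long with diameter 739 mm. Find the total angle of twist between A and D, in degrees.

J_AB = π(0.205)⁴/32 = 1.73×10^-4 m⁴; J_BC = π(0.418)⁴/32 = 3.00×10^-3 m⁴; J_CD = π(0.739)⁴/32 = 0.0293 m⁴.
θ = (T/G)·Σ L_i/J_i = (108000/17.3×10⁹)·(2.70/1.73×10^-4 + 4.07/3.00×10^-3 + 6.26/0.0293) = 0.1070 rad.

6.13°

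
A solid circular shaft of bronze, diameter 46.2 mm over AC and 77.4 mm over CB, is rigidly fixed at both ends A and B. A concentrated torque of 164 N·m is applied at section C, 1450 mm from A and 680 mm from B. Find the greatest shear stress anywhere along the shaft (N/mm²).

1.70 N/mm²

Compatibility: T_A·a/J_AC = T_B·b/J_CB with T_A + T_B = T₀.
J_AC = 4.47×10^-7 m⁴, J_CB = 3.52×10^-6 m⁴, so T_A = T₀·(J_AC/a)/((J_AC/a)+(J_CB/b)) = 9.215 N·m, T_B = 154.8 N·m.
τ in each portion: τ_AC = 4.76×10^5 Pa, τ_CB = 1.70×10^6 Pa; maximum is in CB.
τ_max = T_CB·r/J = 154.8·0.0387/3.52×10^-6 = 1.700×10^6 Pa.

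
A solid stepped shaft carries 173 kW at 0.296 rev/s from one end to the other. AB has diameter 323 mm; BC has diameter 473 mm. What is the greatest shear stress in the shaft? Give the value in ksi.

ω = 2π·0.296 = 1.860 rad/s, so T = P/ω = 173×10³ / 1.860 = 93020 N·m.
Under the same torque, τ_max = 16T/(πd³) is largest where d is smallest — segment AB (d = 323 mm).
τ_max = 16·93020/(π·(0.323)³) = 1.406×10^7 Pa.

2.04 ksi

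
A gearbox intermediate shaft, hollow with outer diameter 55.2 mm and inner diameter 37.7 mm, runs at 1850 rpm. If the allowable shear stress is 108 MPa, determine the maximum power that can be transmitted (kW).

541 kW

J = π(d_o⁴ − d_i⁴)/32 = π(0.0552⁴ − 0.0377⁴)/32 = 7.132×10^-7 m⁴.
T_max = τ_allow·J/r = 1.08×10^8 × 7.132×10^-7 / 0.0276 = 2791 N·m.
ω = 2π·1850/60 = 193.7 rad/s, so P_max = T_max·ω = 5.406×10^5 W.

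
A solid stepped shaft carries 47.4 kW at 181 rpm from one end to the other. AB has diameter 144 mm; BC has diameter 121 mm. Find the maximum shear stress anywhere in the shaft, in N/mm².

ω = 2π·181/60 = 18.95 rad/s, so T = P/ω = 47.4×10³ / 18.95 = 2501 N·m.
Under the same torque, τ_max = 16T/(πd³) is largest where d is smallest — segment BC (d = 121 mm).
τ_max = 16·2501/(π·(0.121)³) = 7.189×10^6 Pa.

7.19 N/mm²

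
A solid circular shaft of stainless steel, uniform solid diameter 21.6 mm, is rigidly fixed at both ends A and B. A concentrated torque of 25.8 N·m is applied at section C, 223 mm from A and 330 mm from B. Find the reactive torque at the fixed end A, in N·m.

With uniform GJ and both ends fixed, compatibility θ_AC = θ_CB gives T_A·a = T_B·b, together with T_A + T_B = T₀.
T_A = T₀·b/(a+b) = 25.80·330/553.0 = 15.40 N·m; T_B = 10.40 N·m.

15.4 N·m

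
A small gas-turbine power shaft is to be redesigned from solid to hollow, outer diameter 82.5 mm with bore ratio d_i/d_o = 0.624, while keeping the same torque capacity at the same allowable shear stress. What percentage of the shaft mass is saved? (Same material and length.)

31.9 %

Equal τ_max and T ⇒ the solid shaft needs d_s³ = d_o³(1−k⁴), so d_s = 82.5·(1−0.624⁴)^(1/3) = 78.10 mm.
Area ratio A_h/A_s = d_o²(1−k²)/d_s² = (1−k²)/(1−k⁴)^(2/3) = 0.6814.
Mass saving = 1 − 0.6814 = 31.9 %.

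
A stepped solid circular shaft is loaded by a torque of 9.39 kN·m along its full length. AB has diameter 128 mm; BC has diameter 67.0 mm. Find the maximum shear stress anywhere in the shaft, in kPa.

Under the same torque, τ_max = 16T/(πd³) is largest where d is smallest — segment BC (d = 67.0 mm).
τ_max = 16·9390/(π·(0.0670)³) = 1.590×10^8 Pa.

159000 kPa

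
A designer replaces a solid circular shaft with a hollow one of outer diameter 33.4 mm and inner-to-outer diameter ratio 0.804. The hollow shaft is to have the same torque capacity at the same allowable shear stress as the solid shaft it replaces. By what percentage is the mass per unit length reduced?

49.3 %

Equal τ_max and T ⇒ the solid shaft needs d_s³ = d_o³(1−k⁴), so d_s = 33.4·(1−0.804⁴)^(1/3) = 27.89 mm.
Area ratio A_h/A_s = d_o²(1−k²)/d_s² = (1−k²)/(1−k⁴)^(2/3) = 0.5072.
Mass saving = 1 − 0.5072 = 49.3 %.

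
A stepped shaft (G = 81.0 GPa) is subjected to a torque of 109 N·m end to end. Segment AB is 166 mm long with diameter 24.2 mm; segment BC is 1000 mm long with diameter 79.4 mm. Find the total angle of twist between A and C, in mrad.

J_AB = π(0.0242)⁴/32 = 3.37×10^-8 m⁴; J_BC = π(0.0794)⁴/32 = 3.90×10^-6 m⁴.
θ = (T/G)·Σ L_i/J_i = (109.0/81.0×10⁹)·(0.166/3.37×10^-8 + 1.00/3.90×10^-6) = 6.979×10^-3 rad.

6.98 mrad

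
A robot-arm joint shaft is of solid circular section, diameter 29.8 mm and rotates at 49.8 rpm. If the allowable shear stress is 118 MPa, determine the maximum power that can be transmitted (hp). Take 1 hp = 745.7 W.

4.29 hp

J = πd⁴/32 = π(0.0298)⁴/32 = 7.742×10^-8 m⁴.
T_max = τ_allow·J/r = 1.18×10^8 × 7.742×10^-8 / 0.0149 = 613.1 N·m.
ω = 2π·49.8/60 = 5.215 rad/s, so P_max = T_max·ω = 3198 W.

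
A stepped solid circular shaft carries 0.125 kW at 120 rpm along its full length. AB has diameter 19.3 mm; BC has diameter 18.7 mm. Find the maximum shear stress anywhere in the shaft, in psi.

1120 psi

ω = 2π·120/60 = 12.57 rad/s, so T = P/ω = 0.125×10³ / 12.57 = 9.947 N·m.
Under the same torque, τ_max = 16T/(πd³) is largest where d is smallest — segment BC (d = 18.7 mm).
τ_max = 16·9.947/(π·(0.0187)³) = 7.747×10^6 Pa.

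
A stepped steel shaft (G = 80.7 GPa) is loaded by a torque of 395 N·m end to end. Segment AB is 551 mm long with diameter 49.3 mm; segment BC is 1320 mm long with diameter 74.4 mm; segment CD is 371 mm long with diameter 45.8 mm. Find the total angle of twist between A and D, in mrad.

11.0 mrad

J_AB = π(0.0493)⁴/32 = 5.80×10^-7 m⁴; J_BC = π(0.0744)⁴/32 = 3.01×10^-6 m⁴; J_CD = π(0.0458)⁴/32 = 4.32×10^-7 m⁴.
θ = (T/G)·Σ L_i/J_i = (395.0/80.7×10⁹)·(0.551/5.80×10^-7 + 1.32/3.01×10^-6 + 0.371/4.32×10^-7) = 0.01100 rad.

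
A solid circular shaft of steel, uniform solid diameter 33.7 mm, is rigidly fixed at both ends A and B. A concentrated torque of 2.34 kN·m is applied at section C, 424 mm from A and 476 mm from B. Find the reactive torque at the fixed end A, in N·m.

1240 N·m

With uniform GJ and both ends fixed, compatibility θ_AC = θ_CB gives T_A·a = T_B·b, together with T_A + T_B = T₀.
T_A = T₀·b/(a+b) = 2340·476/900.0 = 1238 N·m; T_B = 1102 N·m.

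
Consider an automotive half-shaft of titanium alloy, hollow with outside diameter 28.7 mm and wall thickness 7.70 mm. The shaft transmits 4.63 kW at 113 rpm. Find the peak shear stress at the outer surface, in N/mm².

ω = 2π·113/60 = 11.83 rad/s, so T = P/ω = 4.63×10³ / 11.83 = 391.3 N·m.
J = π(d_o⁴ − d_i⁴)/32 = π(0.0287⁴ − 0.0133⁴)/32 = 6.354×10^-8 m⁴.
τ_max = T·r/J = 391.3 × 0.0143 / 6.354×10^-8 = 8.837×10^7 Pa.

88.4 N/mm²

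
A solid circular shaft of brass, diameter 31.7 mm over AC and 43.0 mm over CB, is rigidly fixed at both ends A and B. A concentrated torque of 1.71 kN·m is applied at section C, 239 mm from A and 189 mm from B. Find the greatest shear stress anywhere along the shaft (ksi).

12.9 ksi

Compatibility: T_A·a/J_AC = T_B·b/J_CB with T_A + T_B = T₀.
J_AC = 9.91×10^-8 m⁴, J_CB = 3.36×10^-7 m⁴, so T_A = T₀·(J_AC/a)/((J_AC/a)+(J_CB/b)) = 323.8 N·m, T_B = 1386 N·m.
τ in each portion: τ_AC = 5.18×10^7 Pa, τ_CB = 8.88×10^7 Pa; maximum is in CB.
τ_max = T_CB·r/J = 1386·0.0215/3.36×10^-7 = 8.880×10^7 Pa.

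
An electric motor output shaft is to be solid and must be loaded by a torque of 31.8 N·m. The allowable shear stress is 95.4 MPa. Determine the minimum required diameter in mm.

11.9 mm

For a solid shaft τ_max = 16T/(πd³), so d = (16T/(π τ_allow))^(1/3) = (16·31.80/(π·9.54×10^7))^(1/3) = 0.01193 m.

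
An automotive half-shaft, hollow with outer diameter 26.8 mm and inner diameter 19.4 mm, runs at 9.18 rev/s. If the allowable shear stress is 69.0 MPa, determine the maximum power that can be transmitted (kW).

J = π(d_o⁴ − d_i⁴)/32 = π(0.0268⁴ − 0.0194⁴)/32 = 3.674×10^-8 m⁴.
T_max = τ_allow·J/r = 6.90×10^7 × 3.674×10^-8 / 0.0134 = 189.2 N·m.
ω = 2π·9.18 = 57.68 rad/s, so P_max = T_max·ω = 1.091×10^4 W.

10.9 kW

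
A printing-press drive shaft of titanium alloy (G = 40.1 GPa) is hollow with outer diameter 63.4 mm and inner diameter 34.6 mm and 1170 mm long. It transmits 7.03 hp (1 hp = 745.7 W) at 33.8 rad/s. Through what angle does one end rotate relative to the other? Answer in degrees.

ω = 33.8 rad/s, so T = P/ω = 7.03×745.7 / 33.80 = 155.1 N·m.
J = π(d_o⁴ − d_i⁴)/32 = π(0.0634⁴ − 0.0346⁴)/32 = 1.445×10^-6 m⁴.
θ = T·L/(G·J) = 155.1 × 1.17 / (40.1×10⁹ × 1.445×10^-6) = 3.131×10^-3 rad.

0.179°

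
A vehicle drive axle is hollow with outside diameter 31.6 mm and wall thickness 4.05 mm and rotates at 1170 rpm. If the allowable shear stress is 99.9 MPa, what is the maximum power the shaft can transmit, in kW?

52.6 kW

J = π(d_o⁴ − d_i⁴)/32 = π(0.0316⁴ − 0.0235⁴)/32 = 6.795×10^-8 m⁴.
T_max = τ_allow·J/r = 9.99×10^7 × 6.795×10^-8 / 0.0158 = 429.6 N·m.
ω = 2π·1170/60 = 122.5 rad/s, so P_max = T_max·ω = 5.264×10^4 W.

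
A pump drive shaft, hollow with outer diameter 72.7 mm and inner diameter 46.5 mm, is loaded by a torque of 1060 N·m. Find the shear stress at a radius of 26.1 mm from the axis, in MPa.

12.1 MPa

J = π(d_o⁴ − d_i⁴)/32 = π(0.0727⁴ − 0.0465⁴)/32 = 2.283×10^-6 m⁴.
Shear stress varies linearly with radius: τ = T·r/J = 1060 × 0.0261 / 2.283×10^-6 = 1.212×10^7 Pa.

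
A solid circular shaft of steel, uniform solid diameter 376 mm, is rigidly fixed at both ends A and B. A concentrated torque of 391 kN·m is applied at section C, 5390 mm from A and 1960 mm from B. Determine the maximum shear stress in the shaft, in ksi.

3.98 ksi

With uniform GJ and both ends fixed, compatibility θ_AC = θ_CB gives T_A·a = T_B·b, together with T_A + T_B = T₀.
T_A = T₀·b/(a+b) = 391000·1960/7350 = 104300 N·m; T_B = 286700 N·m.
τ in each portion: τ_AC = 9.99×10^6 Pa, τ_CB = 2.75×10^7 Pa; maximum is in CB.
τ_max = T_CB·r/J = 286700·0.188/1.96×10^-3 = 2.747×10^7 Pa.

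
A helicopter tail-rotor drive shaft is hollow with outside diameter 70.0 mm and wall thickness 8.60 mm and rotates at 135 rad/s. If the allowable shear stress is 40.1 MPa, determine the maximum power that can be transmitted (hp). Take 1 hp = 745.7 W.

331 hp

J = π(d_o⁴ − d_i⁴)/32 = π(0.0700⁴ − 0.0528⁴)/32 = 1.594×10^-6 m⁴.
T_max = τ_allow·J/r = 4.01×10^7 × 1.594×10^-6 / 0.0350 = 1826 N·m.
ω = 135 rad/s, so P_max = T_max·ω = 2.466×10^5 W.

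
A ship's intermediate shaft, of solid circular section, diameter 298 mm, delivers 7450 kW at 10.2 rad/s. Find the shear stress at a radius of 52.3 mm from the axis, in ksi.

7.16 ksi

ω = 10.2 rad/s, so T = P/ω = 7450×10³ / 10.20 = 730400 N·m.
J = πd⁴/32 = π(0.298)⁴/32 = 7.742×10^-4 m⁴.
Shear stress varies linearly with radius: τ = T·r/J = 730400 × 0.0523 / 7.742×10^-4 = 4.934×10^7 Pa.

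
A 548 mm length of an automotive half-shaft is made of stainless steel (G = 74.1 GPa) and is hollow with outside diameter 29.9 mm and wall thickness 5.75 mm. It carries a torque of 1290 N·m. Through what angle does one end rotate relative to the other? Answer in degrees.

8.13°

J = π(d_o⁴ − d_i⁴)/32 = π(0.0299⁴ − 0.0184⁴)/32 = 6.721×10^-8 m⁴.
θ = T·L/(G·J) = 1290 × 0.548 / (74.1×10⁹ × 6.721×10^-8) = 0.1419 rad.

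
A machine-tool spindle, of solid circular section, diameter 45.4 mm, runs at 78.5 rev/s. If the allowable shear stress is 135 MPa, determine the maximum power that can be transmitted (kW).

1220 kW

J = πd⁴/32 = π(0.0454)⁴/32 = 4.171×10^-7 m⁴.
T_max = τ_allow·J/r = 1.35×10^8 × 4.171×10^-7 / 0.0227 = 2480 N·m.
ω = 2π·78.5 = 493.2 rad/s, so P_max = T_max·ω = 1.223×10^6 W.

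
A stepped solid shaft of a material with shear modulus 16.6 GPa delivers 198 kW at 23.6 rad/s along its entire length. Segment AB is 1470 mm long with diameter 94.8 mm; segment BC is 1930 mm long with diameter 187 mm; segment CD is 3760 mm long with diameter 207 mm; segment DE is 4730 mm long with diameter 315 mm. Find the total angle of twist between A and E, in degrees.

ω = 23.6 rad/s, so T = P/ω = 198×10³ / 23.60 = 8390 N·m.
J_AB = π(0.0948)⁴/32 = 7.93×10^-6 m⁴; J_BC = π(0.187)⁴/32 = 1.20×10^-4 m⁴; J_CD = π(0.207)⁴/32 = 1.80×10^-4 m⁴; J_DE = π(0.315)⁴/32 = 9.67×10^-4 m⁴.
θ = (T/G)·Σ L_i/J_i = (8390/16.6×10⁹)·(1.47/7.93×10^-6 + 1.93/1.20×10^-4 + 3.76/1.80×10^-4 + 4.73/9.67×10^-4) = 0.1148 rad.

6.58°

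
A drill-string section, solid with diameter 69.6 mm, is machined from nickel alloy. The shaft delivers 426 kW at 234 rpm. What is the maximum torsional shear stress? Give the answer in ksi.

38.1 ksi

ω = 2π·234/60 = 24.50 rad/s, so T = P/ω = 426×10³ / 24.50 = 17380 N·m.
J = πd⁴/32 = π(0.0696)⁴/32 = 2.304×10^-6 m⁴.
τ_max = T·r/J = 17380 × 0.0348 / 2.304×10^-6 = 2.626×10^8 Pa.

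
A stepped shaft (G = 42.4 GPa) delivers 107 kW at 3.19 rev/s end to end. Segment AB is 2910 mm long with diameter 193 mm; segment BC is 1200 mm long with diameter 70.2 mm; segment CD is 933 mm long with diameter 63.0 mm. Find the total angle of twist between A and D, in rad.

0.142 rad

ω = 2π·3.19 = 20.04 rad/s, so T = P/ω = 107×10³ / 20.04 = 5338 N·m.
J_AB = π(0.193)⁴/32 = 1.36×10^-4 m⁴; J_BC = π(0.0702)⁴/32 = 2.38×10^-6 m⁴; J_CD = π(0.0630)⁴/32 = 1.55×10^-6 m⁴.
θ = (T/G)·Σ L_i/J_i = (5338/42.4×10⁹)·(2.91/1.36×10^-4 + 1.20/2.38×10^-6 + 0.933/1.55×10^-6) = 0.1420 rad.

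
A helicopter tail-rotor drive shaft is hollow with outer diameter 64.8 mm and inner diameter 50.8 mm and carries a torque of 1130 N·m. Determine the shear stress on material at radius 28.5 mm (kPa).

J = π(d_o⁴ − d_i⁴)/32 = π(0.0648⁴ − 0.0508⁴)/32 = 1.077×10^-6 m⁴.
Shear stress varies linearly with radius: τ = T·r/J = 1130 × 0.0285 / 1.077×10^-6 = 2.990×10^7 Pa.

29900 kPa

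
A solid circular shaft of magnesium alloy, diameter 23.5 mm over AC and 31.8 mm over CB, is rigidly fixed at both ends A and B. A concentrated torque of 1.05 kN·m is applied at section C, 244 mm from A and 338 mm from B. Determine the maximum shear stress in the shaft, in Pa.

Compatibility: T_A·a/J_AC = T_B·b/J_CB with T_A + T_B = T₀.
J_AC = 2.99×10^-8 m⁴, J_CB = 1.00×10^-7 m⁴, so T_A = T₀·(J_AC/a)/((J_AC/a)+(J_CB/b)) = 307.0 N·m, T_B = 743.0 N·m.
τ in each portion: τ_AC = 1.20×10^8 Pa, τ_CB = 1.18×10^8 Pa; maximum is in AC.
τ_max = T_AC·r/J = 307.0·0.0118/2.99×10^-8 = 1.205×10^8 Pa.

1.20e8 Pa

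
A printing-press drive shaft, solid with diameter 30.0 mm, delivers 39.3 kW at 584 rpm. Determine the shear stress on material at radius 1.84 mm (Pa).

ω = 2π·584/60 = 61.16 rad/s, so T = P/ω = 39.3×10³ / 61.16 = 642.6 N·m.
J = πd⁴/32 = π(0.0300)⁴/32 = 7.952×10^-8 m⁴.
Shear stress varies linearly with radius: τ = T·r/J = 642.6 × 0.00184 / 7.952×10^-8 = 1.487×10^7 Pa.

1.49e7 Pa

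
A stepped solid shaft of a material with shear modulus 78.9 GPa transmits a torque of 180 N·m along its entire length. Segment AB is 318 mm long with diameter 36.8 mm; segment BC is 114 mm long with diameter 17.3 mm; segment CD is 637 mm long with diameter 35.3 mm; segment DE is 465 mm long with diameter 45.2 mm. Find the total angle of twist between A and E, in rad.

0.0457 rad

J_AB = π(0.0368)⁴/32 = 1.80×10^-7 m⁴; J_BC = π(0.0173)⁴/32 = 8.79×10^-9 m⁴; J_CD = π(0.0353)⁴/32 = 1.52×10^-7 m⁴; J_DE = π(0.0452)⁴/32 = 4.10×10^-7 m⁴.
θ = (T/G)·Σ L_i/J_i = (180.0/78.9×10⁹)·(0.318/1.80×10^-7 + 0.114/8.79×10^-9 + 0.637/1.52×10^-7 + 0.465/4.10×10^-7) = 0.04573 rad.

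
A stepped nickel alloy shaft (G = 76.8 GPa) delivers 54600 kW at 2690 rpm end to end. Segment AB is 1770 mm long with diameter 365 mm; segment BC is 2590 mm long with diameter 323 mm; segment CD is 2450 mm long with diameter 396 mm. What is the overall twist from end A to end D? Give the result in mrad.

11.2 mrad

ω = 2π·2690/60 = 281.7 rad/s, so T = P/ω = 54600×10³ / 281.7 = 193800 N·m.
J_AB = π(0.365)⁴/32 = 1.74×10^-3 m⁴; J_BC = π(0.323)⁴/32 = 1.07×10^-3 m⁴; J_CD = π(0.396)⁴/32 = 2.41×10^-3 m⁴.
θ = (T/G)·Σ L_i/J_i = (193800/76.8×10⁹)·(1.77/1.74×10^-3 + 2.59/1.07×10^-3 + 2.45/2.41×10^-3) = 0.01124 rad.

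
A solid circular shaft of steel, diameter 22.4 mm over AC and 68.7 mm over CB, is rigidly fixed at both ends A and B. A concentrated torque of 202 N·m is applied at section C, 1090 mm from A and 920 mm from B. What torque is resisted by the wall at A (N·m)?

Compatibility: T_A·a/J_AC = T_B·b/J_CB with T_A + T_B = T₀.
J_AC = 2.47×10^-8 m⁴, J_CB = 2.19×10^-6 m⁴, so T_A = T₀·(J_AC/a)/((J_AC/a)+(J_CB/b)) = 1.909 N·m, T_B = 200.1 N·m.

1.91 N·m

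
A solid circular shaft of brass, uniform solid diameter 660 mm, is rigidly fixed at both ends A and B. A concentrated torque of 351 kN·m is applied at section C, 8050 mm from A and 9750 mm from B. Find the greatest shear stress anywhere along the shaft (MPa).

3.41 MPa

With uniform GJ and both ends fixed, compatibility θ_AC = θ_CB gives T_A·a = T_B·b, together with T_A + T_B = T₀.
T_A = T₀·b/(a+b) = 351000·9750/17800 = 192300 N·m; T_B = 158700 N·m.
τ in each portion: τ_AC = 3.41×10^6 Pa, τ_CB = 2.81×10^6 Pa; maximum is in AC.
τ_max = T_AC·r/J = 192300·0.330/0.0186 = 3.406×10^6 Pa.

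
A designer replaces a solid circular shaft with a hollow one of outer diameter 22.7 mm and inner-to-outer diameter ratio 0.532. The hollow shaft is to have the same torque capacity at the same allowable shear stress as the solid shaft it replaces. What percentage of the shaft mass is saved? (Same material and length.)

Equal τ_max and T ⇒ the solid shaft needs d_s³ = d_o³(1−k⁴), so d_s = 22.7·(1−0.532⁴)^(1/3) = 22.08 mm.
Area ratio A_h/A_s = d_o²(1−k²)/d_s² = (1−k²)/(1−k⁴)^(2/3) = 0.7580.
Mass saving = 1 − 0.7580 = 24.2 %.

24.2 %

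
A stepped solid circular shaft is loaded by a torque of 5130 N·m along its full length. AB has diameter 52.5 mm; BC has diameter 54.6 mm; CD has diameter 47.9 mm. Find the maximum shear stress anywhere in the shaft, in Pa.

Under the same torque, τ_max = 16T/(πd³) is largest where d is smallest — segment CD (d = 47.9 mm).
τ_max = 16·5130/(π·(0.0479)³) = 2.377×10^8 Pa.

2.38e8 Pa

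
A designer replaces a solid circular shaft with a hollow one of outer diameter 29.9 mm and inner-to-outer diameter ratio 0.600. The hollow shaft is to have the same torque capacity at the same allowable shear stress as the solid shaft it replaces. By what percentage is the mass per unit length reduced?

Equal τ_max and T ⇒ the solid shaft needs d_s³ = d_o³(1−k⁴), so d_s = 29.9·(1−0.600⁴)^(1/3) = 28.55 mm.
Area ratio A_h/A_s = d_o²(1−k²)/d_s² = (1−k²)/(1−k⁴)^(2/3) = 0.7020.
Mass saving = 1 − 0.7020 = 29.8 %.

29.8 %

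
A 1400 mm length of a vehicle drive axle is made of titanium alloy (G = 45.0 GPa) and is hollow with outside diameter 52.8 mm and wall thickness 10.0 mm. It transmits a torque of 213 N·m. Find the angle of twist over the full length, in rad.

0.0102 rad

J = π(d_o⁴ − d_i⁴)/32 = π(0.0528⁴ − 0.0328⁴)/32 = 6.494×10^-7 m⁴.
θ = T·L/(G·J) = 213.0 × 1.40 / (45.0×10⁹ × 6.494×10^-7) = 0.01020 rad.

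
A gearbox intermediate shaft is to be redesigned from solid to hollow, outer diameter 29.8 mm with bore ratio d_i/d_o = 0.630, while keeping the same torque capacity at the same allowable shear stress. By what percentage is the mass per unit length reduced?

32.4 %

Equal τ_max and T ⇒ the solid shaft needs d_s³ = d_o³(1−k⁴), so d_s = 29.8·(1−0.630⁴)^(1/3) = 28.14 mm.
Area ratio A_h/A_s = d_o²(1−k²)/d_s² = (1−k²)/(1−k⁴)^(2/3) = 0.6761.
Mass saving = 1 − 0.6761 = 32.4 %.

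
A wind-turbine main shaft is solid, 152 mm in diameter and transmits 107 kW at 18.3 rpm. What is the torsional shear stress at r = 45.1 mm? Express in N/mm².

ω = 2π·18.3/60 = 1.916 rad/s, so T = P/ω = 107×10³ / 1.916 = 55830 N·m.
J = πd⁴/32 = π(0.152)⁴/32 = 5.241×10^-5 m⁴.
Shear stress varies linearly with radius: τ = T·r/J = 55830 × 0.0451 / 5.241×10^-5 = 4.805×10^7 Pa.

48.1 N/mm²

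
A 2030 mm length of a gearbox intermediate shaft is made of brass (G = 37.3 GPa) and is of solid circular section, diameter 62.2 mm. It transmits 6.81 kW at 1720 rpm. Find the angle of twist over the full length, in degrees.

ω = 2π·1720/60 = 180.1 rad/s, so T = P/ω = 6.81×10³ / 180.1 = 37.81 N·m.
J = πd⁴/32 = π(0.0622)⁴/32 = 1.469×10^-6 m⁴.
θ = T·L/(G·J) = 37.81 × 2.03 / (37.3×10⁹ × 1.469×10^-6) = 1.400×10^-3 rad.

0.0802°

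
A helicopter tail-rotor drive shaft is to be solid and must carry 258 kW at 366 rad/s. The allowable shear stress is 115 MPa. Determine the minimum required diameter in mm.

31.5 mm

ω = 366 rad/s, so T = P/ω = 258×10³ / 366.0 = 704.9 N·m.
For a solid shaft τ_max = 16T/(πd³), so d = (16T/(π τ_allow))^(1/3) = (16·704.9/(π·1.15×10^8))^(1/3) = 0.03149 m.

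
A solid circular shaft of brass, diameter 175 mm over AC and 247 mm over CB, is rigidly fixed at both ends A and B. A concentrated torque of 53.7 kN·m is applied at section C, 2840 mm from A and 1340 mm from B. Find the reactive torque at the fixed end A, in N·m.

5710 N·m

Compatibility: T_A·a/J_AC = T_B·b/J_CB with T_A + T_B = T₀.
J_AC = 9.21×10^-5 m⁴, J_CB = 3.65×10^-4 m⁴, so T_A = T₀·(J_AC/a)/((J_AC/a)+(J_CB/b)) = 5706 N·m, T_B = 47990 N·m.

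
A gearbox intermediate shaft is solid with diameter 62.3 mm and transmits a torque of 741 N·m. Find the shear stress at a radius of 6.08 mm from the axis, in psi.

J = πd⁴/32 = π(0.0623)⁴/32 = 1.479×10^-6 m⁴.
Shear stress varies linearly with radius: τ = T·r/J = 741.0 × 0.00608 / 1.479×10^-6 = 3.046×10^6 Pa.

442 psi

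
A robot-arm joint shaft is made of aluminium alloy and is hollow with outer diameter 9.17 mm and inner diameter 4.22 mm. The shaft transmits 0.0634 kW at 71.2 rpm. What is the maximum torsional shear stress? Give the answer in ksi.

ω = 2π·71.2/60 = 7.456 rad/s, so T = P/ω = 0.0634×10³ / 7.456 = 8.503 N·m.
J = π(d_o⁴ − d_i⁴)/32 = π(0.00917⁴ − 0.00422⁴)/32 = 6.631×10^-10 m⁴.
τ_max = T·r/J = 8.503 × 0.00458 / 6.631×10^-10 = 5.880×10^7 Pa.

8.53 ksi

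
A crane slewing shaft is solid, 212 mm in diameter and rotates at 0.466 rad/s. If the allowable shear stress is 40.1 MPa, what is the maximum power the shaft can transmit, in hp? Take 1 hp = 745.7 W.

46.9 hp

J = πd⁴/32 = π(0.212)⁴/32 = 1.983×10^-4 m⁴.
T_max = τ_allow·J/r = 4.01×10^7 × 1.983×10^-4 / 0.106 = 75020 N·m.
ω = 0.466 rad/s, so P_max = T_max·ω = 3.496×10^4 W.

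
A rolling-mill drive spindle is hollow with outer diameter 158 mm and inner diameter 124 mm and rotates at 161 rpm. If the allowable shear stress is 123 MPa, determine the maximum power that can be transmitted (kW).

J = π(d_o⁴ − d_i⁴)/32 = π(0.158⁴ − 0.124⁴)/32 = 3.797×10^-5 m⁴.
T_max = τ_allow·J/r = 1.23×10^8 × 3.797×10^-5 / 0.0790 = 59120 N·m.
ω = 2π·161/60 = 16.86 rad/s, so P_max = T_max·ω = 9.968×10^5 W.

997 kW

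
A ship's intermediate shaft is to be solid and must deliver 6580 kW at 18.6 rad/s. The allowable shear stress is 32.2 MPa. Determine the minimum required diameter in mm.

382 mm

ω = 18.6 rad/s, so T = P/ω = 6580×10³ / 18.60 = 353800 N·m.
For a solid shaft τ_max = 16T/(πd³), so d = (16T/(π τ_allow))^(1/3) = (16·353800/(π·3.22×10^7))^(1/3) = 0.3825 m.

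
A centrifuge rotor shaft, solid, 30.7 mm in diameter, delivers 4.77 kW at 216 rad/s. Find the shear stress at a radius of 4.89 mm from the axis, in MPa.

ω = 216 rad/s, so T = P/ω = 4.77×10³ / 216.0 = 22.08 N·m.
J = πd⁴/32 = π(0.0307)⁴/32 = 8.721×10^-8 m⁴.
Shear stress varies linearly with radius: τ = T·r/J = 22.08 × 0.00489 / 8.721×10^-8 = 1.238×10^6 Pa.

1.24 MPa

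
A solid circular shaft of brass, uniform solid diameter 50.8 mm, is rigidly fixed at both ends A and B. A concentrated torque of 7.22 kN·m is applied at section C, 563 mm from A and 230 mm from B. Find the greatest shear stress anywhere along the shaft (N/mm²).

With uniform GJ and both ends fixed, compatibility θ_AC = θ_CB gives T_A·a = T_B·b, together with T_A + T_B = T₀.
T_A = T₀·b/(a+b) = 7220·230/793.0 = 2094 N·m; T_B = 5126 N·m.
τ in each portion: τ_AC = 8.14×10^7 Pa, τ_CB = 1.99×10^8 Pa; maximum is in CB.
τ_max = T_CB·r/J = 5126·0.0254/6.54×10^-7 = 1.991×10^8 Pa.

199 N/mm²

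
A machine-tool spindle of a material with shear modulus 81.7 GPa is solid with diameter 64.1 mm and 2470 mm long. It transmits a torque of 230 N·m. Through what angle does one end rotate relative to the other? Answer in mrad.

J = πd⁴/32 = π(0.0641)⁴/32 = 1.657×10^-6 m⁴.
θ = T·L/(G·J) = 230.0 × 2.47 / (81.7×10⁹ × 1.657×10^-6) = 4.195×10^-3 rad.

4.20 mrad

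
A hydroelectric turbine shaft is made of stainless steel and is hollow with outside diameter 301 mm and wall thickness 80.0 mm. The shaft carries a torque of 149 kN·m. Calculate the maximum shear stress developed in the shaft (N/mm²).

J = π(d_o⁴ − d_i⁴)/32 = π(0.301⁴ − 0.141⁴)/32 = 7.671×10^-4 m⁴.
τ_max = T·r/J = 149000 × 0.150 / 7.671×10^-4 = 2.923×10^7 Pa.

29.2 N/mm²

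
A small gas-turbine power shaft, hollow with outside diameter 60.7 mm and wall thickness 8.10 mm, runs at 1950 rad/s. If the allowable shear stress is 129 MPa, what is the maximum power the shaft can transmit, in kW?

J = π(d_o⁴ − d_i⁴)/32 = π(0.0607⁴ − 0.0445⁴)/32 = 9.478×10^-7 m⁴.
T_max = τ_allow·J/r = 1.29×10^8 × 9.478×10^-7 / 0.0304 = 4028 N·m.
ω = 1950 rad/s, so P_max = T_max·ω = 7.856×10^6 W.

7860 kW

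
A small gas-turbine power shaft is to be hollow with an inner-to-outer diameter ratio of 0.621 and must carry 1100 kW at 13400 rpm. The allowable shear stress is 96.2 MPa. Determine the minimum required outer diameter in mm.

36.5 mm

ω = 2π·13400/60 = 1403 rad/s, so T = P/ω = 1100×10³ / 1403 = 783.9 N·m.
For a hollow shaft with d_i/d_o = 0.621: τ_max = 16T/(π d_o³ (1−k⁴)), so d_o = [16T/(π τ_allow (1−k⁴))]^(1/3) = [16·783.9/(π·9.62×10^7·0.8513)]^(1/3) = 0.03653 m.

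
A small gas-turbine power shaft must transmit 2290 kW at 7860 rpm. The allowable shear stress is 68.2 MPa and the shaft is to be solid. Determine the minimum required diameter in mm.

59.2 mm

ω = 2π·7860/60 = 823.1 rad/s, so T = P/ω = 2290×10³ / 823.1 = 2782 N·m.
For a solid shaft τ_max = 16T/(πd³), so d = (16T/(π τ_allow))^(1/3) = (16·2782/(π·6.82×10^7))^(1/3) = 0.05923 m.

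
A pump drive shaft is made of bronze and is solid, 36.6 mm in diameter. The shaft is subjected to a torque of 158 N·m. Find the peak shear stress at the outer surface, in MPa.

J = πd⁴/32 = π(0.0366)⁴/32 = 1.762×10^-7 m⁴.
τ_max = T·r/J = 158.0 × 0.0183 / 1.762×10^-7 = 1.641×10^7 Pa.

16.4 MPa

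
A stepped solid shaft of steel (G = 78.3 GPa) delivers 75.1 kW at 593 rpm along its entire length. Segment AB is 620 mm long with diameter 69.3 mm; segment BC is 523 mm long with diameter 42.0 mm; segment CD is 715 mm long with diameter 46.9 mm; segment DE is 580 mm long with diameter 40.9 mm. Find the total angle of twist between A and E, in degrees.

ω = 2π·593/60 = 62.10 rad/s, so T = P/ω = 75.1×10³ / 62.10 = 1209 N·m.
J_AB = π(0.0693)⁴/32 = 2.26×10^-6 m⁴; J_BC = π(0.0420)⁴/32 = 3.05×10^-7 m⁴; J_CD = π(0.0469)⁴/32 = 4.75×10^-7 m⁴; J_DE = π(0.0409)⁴/32 = 2.75×10^-7 m⁴.
θ = (T/G)·Σ L_i/J_i = (1209/78.3×10⁹)·(0.620/2.26×10^-6 + 0.523/3.05×10^-7 + 0.715/4.75×10^-7 + 0.580/2.75×10^-7) = 0.08653 rad.

4.96°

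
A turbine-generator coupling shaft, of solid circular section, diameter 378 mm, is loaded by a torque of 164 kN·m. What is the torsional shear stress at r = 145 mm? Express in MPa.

J = πd⁴/32 = π(0.378)⁴/32 = 2.004×10^-3 m⁴.
Shear stress varies linearly with radius: τ = T·r/J = 164000 × 0.145 / 2.004×10^-3 = 1.186×10^7 Pa.

11.9 MPa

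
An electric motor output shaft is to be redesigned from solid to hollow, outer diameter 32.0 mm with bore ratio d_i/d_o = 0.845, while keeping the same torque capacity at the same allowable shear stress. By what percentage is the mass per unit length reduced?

Equal τ_max and T ⇒ the solid shaft needs d_s³ = d_o³(1−k⁴), so d_s = 32.0·(1−0.845⁴)^(1/3) = 25.23 mm.
Area ratio A_h/A_s = d_o²(1−k²)/d_s² = (1−k²)/(1−k⁴)^(2/3) = 0.4600.
Mass saving = 1 − 0.4600 = 54.0 %.

54.0 %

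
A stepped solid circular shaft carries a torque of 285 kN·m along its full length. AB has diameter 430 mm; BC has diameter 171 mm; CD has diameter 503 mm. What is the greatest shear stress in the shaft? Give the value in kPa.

Under the same torque, τ_max = 16T/(πd³) is largest where d is smallest — segment BC (d = 171 mm).
τ_max = 16·285000/(π·(0.171)³) = 2.903×10^8 Pa.

290000 kPa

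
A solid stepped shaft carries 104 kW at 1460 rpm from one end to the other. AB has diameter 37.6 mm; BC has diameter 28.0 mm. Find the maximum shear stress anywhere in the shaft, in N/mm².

ω = 2π·1460/60 = 152.9 rad/s, so T = P/ω = 104×10³ / 152.9 = 680.2 N·m.
Under the same torque, τ_max = 16T/(πd³) is largest where d is smallest — segment BC (d = 28.0 mm).
τ_max = 16·680.2/(π·(0.0280)³) = 1.578×10^8 Pa.

158 N/mm²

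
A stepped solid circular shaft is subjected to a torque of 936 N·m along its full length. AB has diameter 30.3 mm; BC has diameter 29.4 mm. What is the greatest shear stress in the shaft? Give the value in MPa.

Under the same torque, τ_max = 16T/(πd³) is largest where d is smallest — segment BC (d = 29.4 mm).
τ_max = 16·936.0/(π·(0.0294)³) = 1.876×10^8 Pa.

188 MPa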